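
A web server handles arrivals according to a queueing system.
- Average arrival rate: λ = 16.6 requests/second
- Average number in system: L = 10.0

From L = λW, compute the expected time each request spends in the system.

Little's Law: L = λW, so W = L/λ
W = 10.0/16.6 = 0.6024 seconds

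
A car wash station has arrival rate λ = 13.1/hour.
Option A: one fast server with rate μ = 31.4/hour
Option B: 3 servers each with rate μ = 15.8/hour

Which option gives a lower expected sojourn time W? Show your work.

Option A: single server μ = 31.4 (M/M/1)
  ρ_A = 13.1/31.4 = 0.4172
  W_A = 1/(μ-λ) = 1/(31.4-13.1) = 1/18.30 = 0.05464

Option B: 3 servers μ = 15.8 (M/M/3)
  ρ_B = λ/(cμ) = 13.1/(3×15.8) = 0.2764
  Offered load a = λ/μ = cρ = 13.1/15.8 = 0.8291
  P₀ = [ Σₙ₌₀^2 aⁿ/n! + a^3/(3!(1-ρ)) ]⁻¹
  Σ = a^0/0! + a^1/1! + a^2/2! = 1.0000 + 0.8291 + 0.3437 = 2.1728
  a^3/(3!(1-ρ)) = 0.5700/(6 × 0.7236) = 0.1313
  P₀ = 1/(2.1728 + 0.1313) = 0.4340
  Lq = P₀·a^3·ρ / (3!(1-ρ)²) = 0.4340 × 0.5700 × 0.2764 / (6 × 0.5236) = 0.02176
  Wq_B = Lq/λ = 0.02176/13.1 = 0.001661
  W_B = Wq_B + 1/μ = 0.001661 + 0.06329 = 0.06495

Since W_A = 0.05464 < W_B = 0.06495, Option A (single fast server) has the shorter time in system.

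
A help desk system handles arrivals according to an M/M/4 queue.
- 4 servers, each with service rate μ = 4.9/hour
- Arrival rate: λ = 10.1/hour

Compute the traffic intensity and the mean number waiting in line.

Traffic intensity: ρ = λ/(cμ) = 10.1/(4×4.9) = 0.5153
Since ρ = 0.5153 < 1, system is stable.
Offered load a = λ/μ = cρ = 10.1/4.9 = 2.0612
P₀ = [ Σₙ₌₀^3 aⁿ/n! + a^4/(4!(1-ρ)) ]⁻¹
Σ = a^0/0! + a^1/1! + a^2/2! + a^3/3! = 1.0000 + 2.0612 + 2.1243 + 1.4596 = 6.6451
a^4/(4!(1-ρ)) = 18.0510/(24 × 0.48469) = 1.5518
P₀ = 1/(6.6451 + 1.5518) = 0.1220
Lq = P₀·a^4·ρ / (4!(1-ρ)²) = 0.1220 × 18.0510 × 0.5153 / (24 × 0.2349) = 0.2013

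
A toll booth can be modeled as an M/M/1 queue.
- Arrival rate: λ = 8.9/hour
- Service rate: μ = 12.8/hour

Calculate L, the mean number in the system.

ρ = λ/μ = 8.9/12.8 = 0.6953
For M/M/1: L = λ/(μ-λ)
L = 8.9/(12.8-8.9) = 8.9/3.90
L = 2.2821 vehicles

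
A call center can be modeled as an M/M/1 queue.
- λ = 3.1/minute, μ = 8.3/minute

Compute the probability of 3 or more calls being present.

ρ = λ/μ = 3.1/8.3 = 0.3735
P(N ≥ n) = ρⁿ
P(N ≥ 3) = 0.3735^3
P(N ≥ 3) = 0.05210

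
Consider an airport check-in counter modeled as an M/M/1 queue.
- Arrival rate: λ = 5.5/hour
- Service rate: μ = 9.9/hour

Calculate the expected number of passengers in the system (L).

ρ = λ/μ = 5.5/9.9 = 0.5556
For M/M/1: L = λ/(μ-λ)
L = 5.5/(9.9-5.5) = 5.5/4.40
L = 1.2500 passengers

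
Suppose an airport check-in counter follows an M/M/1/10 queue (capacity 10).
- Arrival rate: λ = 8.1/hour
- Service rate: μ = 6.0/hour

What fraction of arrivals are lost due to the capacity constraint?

ρ = λ/μ = 8.1/6.0 = 1.3500
P₀ = (1-ρ)/(1-ρ^(K+1)) = (1-1.3500)/(1-1.3500^11) = -0.3500/-26.1439 = 0.01339
P_K = P₀×ρ^K = 0.01339 × 1.3500^10 = 0.01339 × 20.1066 = 0.2692
Blocking probability = 26.92%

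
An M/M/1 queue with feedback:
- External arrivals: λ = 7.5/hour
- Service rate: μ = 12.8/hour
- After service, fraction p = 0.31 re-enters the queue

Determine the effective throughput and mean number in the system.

Effective arrival rate: λ_eff = λ/(1-p) = 7.5/(1-0.31) = 7.5/0.69 = 10.86957
ρ = λ_eff/μ = 10.86957/12.8 = 0.849185
L = ρ/(1-ρ) = 0.849185/(1-0.849185) = 5.6306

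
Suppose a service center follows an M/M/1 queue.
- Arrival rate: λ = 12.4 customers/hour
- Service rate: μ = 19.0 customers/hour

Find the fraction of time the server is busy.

Server utilization: ρ = λ/μ
ρ = 12.4/19.0 = 0.6526
The server is busy 65.26% of the time.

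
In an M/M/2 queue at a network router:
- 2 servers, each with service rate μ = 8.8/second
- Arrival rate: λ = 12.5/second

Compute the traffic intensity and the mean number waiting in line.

Traffic intensity: ρ = λ/(cμ) = 12.5/(2×8.8) = 0.7102
Since ρ = 0.7102 < 1, system is stable.
Offered load a = λ/μ = cρ = 12.5/8.8 = 1.4205
P₀ = [ Σₙ₌₀^1 aⁿ/n! + a^2/(2!(1-ρ)) ]⁻¹
Σ = a^0/0! + a^1/1! = 1.0000 + 1.4205 = 2.4205
a^2/(2!(1-ρ)) = 2.01769/(2 × 0.289773) = 3.4815
P₀ = 1/(2.4205 + 3.4815) = 0.1694
Lq = P₀·a^2·ρ / (2!(1-ρ)²) = 0.169435 × 2.01769 × 0.710227 / (2 × 0.0839682) = 1.4458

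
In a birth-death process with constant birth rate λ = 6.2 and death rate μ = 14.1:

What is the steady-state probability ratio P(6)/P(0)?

For constant rates: P(n)/P(0) = (λ/μ)^n
P(6)/P(0) = (6.2/14.1)^6 = 0.439716^6 = 0.007228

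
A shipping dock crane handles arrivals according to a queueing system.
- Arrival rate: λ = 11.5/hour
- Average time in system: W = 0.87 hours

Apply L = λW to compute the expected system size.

Little's Law: L = λW
L = 11.5 × 0.87 = 10.0050 containers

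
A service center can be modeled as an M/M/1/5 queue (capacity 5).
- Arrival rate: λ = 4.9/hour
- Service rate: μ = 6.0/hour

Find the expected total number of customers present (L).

ρ = λ/μ = 4.9/6.0 = 0.81667
P₀ = (1-ρ)/(1-ρ^(K+1)) = (1-0.81667)/(1-0.81667^6) = 0.18333/0.70333 = 0.2607
P_K = P₀×ρ^K = 0.26066 × 0.81667^5 = 0.26066 × 0.36327 = 0.09469
L = ρ[1 - (K+1)ρ^K + Kρ^(K+1)] / [(1-ρ)(1-ρ^(K+1))]
L = 0.81667 × (1 - 6×0.36327 + 5×0.29667) / ((1 - 0.81667) × (1 - 0.29667)) = 1.9237 customers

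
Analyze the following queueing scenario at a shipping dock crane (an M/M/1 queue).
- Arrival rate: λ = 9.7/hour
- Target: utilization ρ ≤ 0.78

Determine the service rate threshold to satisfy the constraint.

ρ = λ/μ, so μ = λ/ρ
μ ≥ 9.7/0.78 = 12.4359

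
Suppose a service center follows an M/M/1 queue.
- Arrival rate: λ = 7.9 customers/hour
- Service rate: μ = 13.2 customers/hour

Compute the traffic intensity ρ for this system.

Server utilization: ρ = λ/μ
ρ = 7.9/13.2 = 0.5985
The server is busy 59.85% of the time.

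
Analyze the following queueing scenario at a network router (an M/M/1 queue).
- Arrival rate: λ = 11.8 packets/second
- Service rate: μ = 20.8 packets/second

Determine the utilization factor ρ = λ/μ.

Server utilization: ρ = λ/μ
ρ = 11.8/20.8 = 0.5673
The server is busy 56.73% of the time.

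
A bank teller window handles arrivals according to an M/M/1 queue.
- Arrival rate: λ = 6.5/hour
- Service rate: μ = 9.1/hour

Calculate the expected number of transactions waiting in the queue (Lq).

ρ = λ/μ = 6.5/9.1 = 0.7143
For M/M/1: Lq = λ²/(μ(μ-λ))
Lq = 42.25/(9.1 × 2.60)
Lq = 1.7857 transactions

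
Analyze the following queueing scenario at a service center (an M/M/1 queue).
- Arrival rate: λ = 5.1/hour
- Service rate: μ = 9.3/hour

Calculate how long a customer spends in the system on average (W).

First, compute utilization: ρ = λ/μ = 5.1/9.3 = 0.5484
For M/M/1: W = 1/(μ-λ)
W = 1/(9.3-5.1) = 1/4.20
W = 0.2381 hours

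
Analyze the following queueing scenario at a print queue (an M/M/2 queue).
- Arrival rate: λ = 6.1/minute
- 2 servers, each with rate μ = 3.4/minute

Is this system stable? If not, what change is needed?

Stability requires ρ = λ/(cμ) < 1
ρ = 6.1/(2 × 3.4) = 6.1/6.80 = 0.8971
Since 0.8971 < 1, the system is STABLE.
The servers are busy 89.71% of the time.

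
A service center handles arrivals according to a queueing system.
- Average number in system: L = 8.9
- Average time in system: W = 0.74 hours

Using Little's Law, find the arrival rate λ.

Little's Law: L = λW, so λ = L/W
λ = 8.9/0.74 = 12.0270 customers/hour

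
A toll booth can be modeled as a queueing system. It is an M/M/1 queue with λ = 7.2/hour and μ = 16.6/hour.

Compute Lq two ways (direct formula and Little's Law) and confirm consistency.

Method 1 (direct): Lq = λ²/(μ(μ-λ)) = 51.84/(16.6 × 9.40) = 0.3322

Method 2 (Little's Law):
W = 1/(μ-λ) = 1/9.40 = 0.10638
Wq = W - 1/μ = 0.10638 - 0.060241 = 0.04614
Lq = λWq = 7.2 × 0.04614 = 0.3322 ✔ (matches Method 1)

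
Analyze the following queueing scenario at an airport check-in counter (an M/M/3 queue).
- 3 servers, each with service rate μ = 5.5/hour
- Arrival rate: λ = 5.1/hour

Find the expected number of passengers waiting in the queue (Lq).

Traffic intensity: ρ = λ/(cμ) = 5.1/(3×5.5) = 0.3091
Since ρ = 0.3091 < 1, system is stable.
Offered load a = λ/μ = cρ = 5.1/5.5 = 0.9273
P₀ = [ Σₙ₌₀^2 aⁿ/n! + a^3/(3!(1-ρ)) ]⁻¹
Σ = a^0/0! + a^1/1! + a^2/2! = 1.0000 + 0.9273 + 0.4299 = 2.3572
a^3/(3!(1-ρ)) = 0.7973/(6 × 0.6909) = 0.1923
P₀ = 1/(2.3572 + 0.1923) = 0.3922
Lq = P₀·a^3·ρ / (3!(1-ρ)²) = 0.39223 × 0.79730 × 0.30909 / (6 × 0.47736) = 0.03375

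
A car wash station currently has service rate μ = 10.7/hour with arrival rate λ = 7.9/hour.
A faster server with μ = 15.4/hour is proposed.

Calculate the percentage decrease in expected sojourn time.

System 1: ρ₁ = 7.9/10.7 = 0.7383, W₁ = 1/(10.7-7.9) = 0.3571
System 2: ρ₂ = 7.9/15.4 = 0.5130, W₂ = 1/(15.4-7.9) = 0.1333
Improvement: (W₁-W₂)/W₁ = (0.3571-0.1333)/0.3571 = 62.67%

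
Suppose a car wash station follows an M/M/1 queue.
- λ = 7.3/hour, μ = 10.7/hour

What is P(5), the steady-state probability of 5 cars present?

ρ = λ/μ = 7.3/10.7 = 0.68224
P(n) = (1-ρ)ρⁿ
P(5) = (1-0.68224) × 0.68224^5
P(5) = 0.3178 × 0.1478
P(5) = 0.04697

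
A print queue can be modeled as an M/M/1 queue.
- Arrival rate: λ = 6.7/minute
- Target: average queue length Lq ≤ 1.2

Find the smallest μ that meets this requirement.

For M/M/1: Lq = λ²/(μ(μ-λ))
Need Lq ≤ 1.2, i.e. μ(μ-λ) ≥ λ²/1.2
μ² - 6.7μ - 44.89/1.2 ≥ 0  →  μ² - 6.7μ - 37.40833 ≥ 0
Quadratic formula (positive root): μ = [λ + √(λ² + 4×37.40833)]/2
Discriminant: 44.89 + 4×37.40833 = 194.5233, √194.5233 = 13.9472
μ ≥ (6.7 + 13.9472)/2 = 10.3236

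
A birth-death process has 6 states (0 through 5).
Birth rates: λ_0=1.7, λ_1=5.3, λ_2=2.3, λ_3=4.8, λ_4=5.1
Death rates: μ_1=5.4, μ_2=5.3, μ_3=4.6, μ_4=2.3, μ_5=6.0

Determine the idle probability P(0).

Ratios P(n)/P(0) = (λ₀···λₙ₋₁)/(μ₁···μₙ):
P(1)/P(0) = (1.7)/(5.4) = 0.31481
P(2)/P(0) = (1.7×5.3)/(5.4×5.3) = 0.31481
P(3)/P(0) = (1.7×5.3×2.3)/(5.4×5.3×4.6) = 0.15741
P(4)/P(0) = (1.7×5.3×2.3×4.8)/(5.4×5.3×4.6×2.3) = 0.32850
P(5)/P(0) = (1.7×5.3×2.3×4.8×5.1)/(5.4×5.3×4.6×2.3×6.0) = 0.27923

Normalization: ∑ P(n) = 1
P(0) × (1.0000 + 0.31481 + 0.31481 + 0.15741 + 0.32850 + 0.27923) = 1
P(0) × 2.3948 = 1
P(0) = 1/2.3948 = 0.4176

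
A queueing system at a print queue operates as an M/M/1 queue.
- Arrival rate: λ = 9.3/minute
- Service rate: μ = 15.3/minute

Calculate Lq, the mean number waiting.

ρ = λ/μ = 9.3/15.3 = 0.6078
For M/M/1: Lq = λ²/(μ(μ-λ))
Lq = 86.49/(15.3 × 6.00)
Lq = 0.9422 jobs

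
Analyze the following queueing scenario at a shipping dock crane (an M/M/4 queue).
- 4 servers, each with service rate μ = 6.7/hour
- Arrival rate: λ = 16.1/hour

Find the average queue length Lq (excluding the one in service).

Traffic intensity: ρ = λ/(cμ) = 16.1/(4×6.7) = 0.6007
Since ρ = 0.6007 < 1, system is stable.
Offered load a = λ/μ = cρ = 16.1/6.7 = 2.4030
P₀ = [ Σₙ₌₀^3 aⁿ/n! + a^4/(4!(1-ρ)) ]⁻¹
Σ = a^0/0! + a^1/1! + a^2/2! + a^3/3! = 1.0000 + 2.4030 + 2.8872 + 2.3126 = 8.6028
a^4/(4!(1-ρ)) = 33.3430/(24 × 0.399254) = 3.4797
P₀ = 1/(8.6028 + 3.4797) = 0.08276
Lq = P₀·a^4·ρ / (4!(1-ρ)²) = 0.08276 × 33.3430 × 0.6007 / (24 × 0.1594) = 0.4333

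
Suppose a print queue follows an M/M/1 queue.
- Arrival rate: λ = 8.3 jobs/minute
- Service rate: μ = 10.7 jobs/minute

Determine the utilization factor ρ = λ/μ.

Server utilization: ρ = λ/μ
ρ = 8.3/10.7 = 0.7757
The server is busy 77.57% of the time.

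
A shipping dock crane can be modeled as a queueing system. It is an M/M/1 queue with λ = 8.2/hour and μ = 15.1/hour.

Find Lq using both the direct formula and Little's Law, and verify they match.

Method 1 (direct): Lq = λ²/(μ(μ-λ)) = 67.24/(15.1 × 6.90) = 0.6454

Method 2 (Little's Law):
W = 1/(μ-λ) = 1/6.90 = 0.1449275
Wq = W - 1/μ = 0.1449275 - 0.06622517 = 0.078702
Lq = λWq = 8.2 × 0.078702 = 0.6454 ✔ (matches Method 1)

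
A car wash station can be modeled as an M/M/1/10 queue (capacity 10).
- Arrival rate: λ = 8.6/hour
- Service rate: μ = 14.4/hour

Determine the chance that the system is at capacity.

ρ = λ/μ = 8.6/14.4 = 0.59722
P₀ = (1-ρ)/(1-ρ^(K+1)) = (1-0.59722)/(1-0.59722^11) = 0.4028/0.9966 = 0.4042
P_K = P₀×ρ^K = 0.4042 × 0.59722^10 = 0.4042 × 0.005772 = 0.002333
Blocking probability = 0.23%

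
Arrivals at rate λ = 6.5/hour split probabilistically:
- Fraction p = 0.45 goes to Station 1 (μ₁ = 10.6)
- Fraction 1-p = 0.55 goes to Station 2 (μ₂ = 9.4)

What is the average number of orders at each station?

Effective rates: λ₁ = 6.5×0.45 = 2.925, λ₂ = 6.5×0.55 = 3.575
Station 1: ρ₁ = 2.925/10.6 = 0.27594, L₁ = ρ₁/(1-ρ₁) = 0.27594/(1-0.27594) = 0.3811
Station 2: ρ₂ = 3.575/9.4 = 0.3803, L₂ = ρ₂/(1-ρ₂) = 0.3803/(1-0.3803) = 0.6137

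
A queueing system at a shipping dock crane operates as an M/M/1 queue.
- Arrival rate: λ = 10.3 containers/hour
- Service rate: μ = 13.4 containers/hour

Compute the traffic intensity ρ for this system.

Server utilization: ρ = λ/μ
ρ = 10.3/13.4 = 0.7687
The server is busy 76.87% of the time.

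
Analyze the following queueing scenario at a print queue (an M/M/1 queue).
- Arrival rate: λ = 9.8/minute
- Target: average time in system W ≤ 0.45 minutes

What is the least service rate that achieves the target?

For M/M/1: W = 1/(μ-λ)
Need W ≤ 0.45, so 1/(μ-λ) ≤ 0.45
μ - λ ≥ 1/0.45 = 2.2222
μ ≥ 9.8 + 2.2222 = 12.0222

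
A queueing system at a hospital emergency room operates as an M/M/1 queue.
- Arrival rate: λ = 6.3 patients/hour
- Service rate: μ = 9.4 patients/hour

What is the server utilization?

Server utilization: ρ = λ/μ
ρ = 6.3/9.4 = 0.6702
The server is busy 67.02% of the time.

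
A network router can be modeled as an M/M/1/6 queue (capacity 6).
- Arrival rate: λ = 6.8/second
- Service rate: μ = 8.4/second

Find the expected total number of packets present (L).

ρ = λ/μ = 6.8/8.4 = 0.809524
P₀ = (1-ρ)/(1-ρ^(K+1)) = (1-0.809524)/(1-0.809524^7) = 0.1905/0.7722 = 0.2467
P_K = P₀×ρ^K = 0.2467 × 0.809524^6 = 0.2467 × 0.2814 = 0.06942
L = ρ[1 - (K+1)ρ^K + Kρ^(K+1)] / [(1-ρ)(1-ρ^(K+1))]
L = 0.809524 × (1 - 7×0.281435 + 6×0.227829) / ((1 - 0.809524) × (1 - 0.227829)) = 2.1847 packets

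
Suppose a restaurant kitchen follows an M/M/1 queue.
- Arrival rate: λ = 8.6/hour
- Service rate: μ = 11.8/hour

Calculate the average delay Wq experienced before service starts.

First, compute utilization: ρ = λ/μ = 8.6/11.8 = 0.7288
For M/M/1: Wq = λ/(μ(μ-λ))
Wq = 8.6/(11.8 × (11.8-8.6))
Wq = 8.6/(11.8 × 3.20)
Wq = 0.2278 hours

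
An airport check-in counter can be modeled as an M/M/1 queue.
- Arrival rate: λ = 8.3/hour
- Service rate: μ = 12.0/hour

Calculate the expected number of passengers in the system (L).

ρ = λ/μ = 8.3/12.0 = 0.6917
For M/M/1: L = λ/(μ-λ)
L = 8.3/(12.0-8.3) = 8.3/3.70
L = 2.2432 passengers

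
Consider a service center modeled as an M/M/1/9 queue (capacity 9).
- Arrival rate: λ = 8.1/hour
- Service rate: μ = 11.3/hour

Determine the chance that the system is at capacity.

ρ = λ/μ = 8.1/11.3 = 0.71681
P₀ = (1-ρ)/(1-ρ^(K+1)) = (1-0.71681)/(1-0.71681^10) = 0.2832/0.9642 = 0.2937
P_K = P₀×ρ^K = 0.2937 × 0.71681^9 = 0.2937 × 0.04996 = 0.01467
Blocking probability = 1.47%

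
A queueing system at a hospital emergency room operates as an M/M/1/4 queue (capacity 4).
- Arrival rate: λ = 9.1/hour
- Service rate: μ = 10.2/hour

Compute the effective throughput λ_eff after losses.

ρ = λ/μ = 9.1/10.2 = 0.89216
P₀ = (1-ρ)/(1-ρ^(K+1)) = (1-0.89216)/(1-0.89216^5) = 0.10784/0.43478 = 0.2480
P_K = P₀×ρ^K = 0.2480 × 0.89216^4 = 0.2480 × 0.6335 = 0.1571
λ_eff = λ(1-P_K) = 9.1 × (1 - 0.157135) = 9.1 × 0.842865 = 7.6701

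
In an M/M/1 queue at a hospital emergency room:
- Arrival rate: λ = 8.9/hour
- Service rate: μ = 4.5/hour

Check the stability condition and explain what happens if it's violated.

Stability requires ρ = λ/(cμ) < 1
ρ = 8.9/(1 × 4.5) = 8.9/4.50 = 1.9778
Since 1.9778 ≥ 1, the system is UNSTABLE.
Queue grows without bound. Need μ > λ = 8.9.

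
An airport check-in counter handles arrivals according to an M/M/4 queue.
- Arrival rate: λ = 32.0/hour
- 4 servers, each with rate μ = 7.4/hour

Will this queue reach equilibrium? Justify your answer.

Stability requires ρ = λ/(cμ) < 1
ρ = 32.0/(4 × 7.4) = 32.0/29.60 = 1.0811
Since 1.0811 ≥ 1, the system is UNSTABLE.
Need c > λ/μ = 32.0/7.4 = 4.32.
Minimum servers needed: c = 5.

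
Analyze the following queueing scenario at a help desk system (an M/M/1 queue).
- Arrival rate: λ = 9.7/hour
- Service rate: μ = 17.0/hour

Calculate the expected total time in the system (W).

First, compute utilization: ρ = λ/μ = 9.7/17.0 = 0.5706
For M/M/1: W = 1/(μ-λ)
W = 1/(17.0-9.7) = 1/7.30
W = 0.1370 hours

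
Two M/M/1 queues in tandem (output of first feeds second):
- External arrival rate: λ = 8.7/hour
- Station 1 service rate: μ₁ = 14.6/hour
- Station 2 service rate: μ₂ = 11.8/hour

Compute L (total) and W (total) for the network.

By Jackson's theorem, each station behaves as independent M/M/1.
Station 1: ρ₁ = 8.7/14.6 = 0.5959, L₁ = ρ₁/(1-ρ₁) = λ/(μ₁-λ) = 8.7/5.90 = 1.47458
Station 2: ρ₂ = 8.7/11.8 = 0.7373, L₂ = ρ₂/(1-ρ₂) = λ/(μ₂-λ) = 8.7/3.10 = 2.80645
Total: L = L₁ + L₂ = 1.47458 + 2.80645 = 4.2810
W = L/λ = 4.2810/8.7 = 0.4921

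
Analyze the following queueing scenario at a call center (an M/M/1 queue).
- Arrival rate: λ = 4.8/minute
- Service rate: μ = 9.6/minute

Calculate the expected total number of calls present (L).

ρ = λ/μ = 4.8/9.6 = 0.5000
For M/M/1: L = λ/(μ-λ)
L = 4.8/(9.6-4.8) = 4.8/4.80
L = 1.0000 calls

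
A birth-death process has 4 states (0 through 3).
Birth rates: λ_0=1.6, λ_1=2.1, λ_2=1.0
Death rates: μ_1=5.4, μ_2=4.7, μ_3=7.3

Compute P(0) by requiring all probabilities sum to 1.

Ratios P(n)/P(0) = (λ₀···λₙ₋₁)/(μ₁···μₙ):
P(1)/P(0) = (1.6)/(5.4) = 0.2963
P(2)/P(0) = (1.6×2.1)/(5.4×4.7) = 0.1324
P(3)/P(0) = (1.6×2.1×1.0)/(5.4×4.7×7.3) = 0.01814

Normalization: ∑ P(n) = 1
P(0) × (1.0000 + 0.2963 + 0.1324 + 0.01814) = 1
P(0) × 1.4468 = 1
P(0) = 1/1.4468 = 0.6912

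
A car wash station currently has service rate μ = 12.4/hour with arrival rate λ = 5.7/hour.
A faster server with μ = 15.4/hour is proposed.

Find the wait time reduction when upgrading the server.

System 1: ρ₁ = 5.7/12.4 = 0.4597, W₁ = 1/(12.4-5.7) = 0.14925
System 2: ρ₂ = 5.7/15.4 = 0.3701, W₂ = 1/(15.4-5.7) = 0.10309
Improvement: (W₁-W₂)/W₁ = (0.14925-0.10309)/0.14925 = 30.93%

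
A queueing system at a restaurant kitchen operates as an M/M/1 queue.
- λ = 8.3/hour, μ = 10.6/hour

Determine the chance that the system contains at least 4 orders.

ρ = λ/μ = 8.3/10.6 = 0.7830
P(N ≥ n) = ρⁿ
P(N ≥ 4) = 0.7830^4
P(N ≥ 4) = 0.3759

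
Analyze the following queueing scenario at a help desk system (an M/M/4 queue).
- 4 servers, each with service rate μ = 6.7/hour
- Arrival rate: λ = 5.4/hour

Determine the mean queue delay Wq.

Traffic intensity: ρ = λ/(cμ) = 5.4/(4×6.7) = 0.2015
Since ρ = 0.2015 < 1, system is stable.
Offered load a = λ/μ = cρ = 5.4/6.7 = 0.8060
P₀ = [ Σₙ₌₀^3 aⁿ/n! + a^4/(4!(1-ρ)) ]⁻¹
Σ = a^0/0! + a^1/1! + a^2/2! + a^3/3! = 1.0000 + 0.80597 + 0.32479 + 0.087258 = 2.2180
a^4/(4!(1-ρ)) = 0.4220/(24 × 0.7985) = 0.02202
P₀ = 1/(2.2180 + 0.02202) = 0.4464
Lq = P₀·a^4·ρ / (4!(1-ρ)²) = 0.44642 × 0.42196 × 0.20149 / (24 × 0.63761) = 0.002480
Wq = Lq/λ = 0.002480/5.4 = 0.0004593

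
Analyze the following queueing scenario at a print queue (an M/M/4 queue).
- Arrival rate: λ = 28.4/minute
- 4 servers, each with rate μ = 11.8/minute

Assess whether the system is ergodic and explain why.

Stability requires ρ = λ/(cμ) < 1
ρ = 28.4/(4 × 11.8) = 28.4/47.20 = 0.6017
Since 0.6017 < 1, the system is STABLE.
The servers are busy 60.17% of the time.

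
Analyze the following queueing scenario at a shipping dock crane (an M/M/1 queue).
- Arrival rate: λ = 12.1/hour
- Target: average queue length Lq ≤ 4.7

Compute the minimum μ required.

For M/M/1: Lq = λ²/(μ(μ-λ))
Need Lq ≤ 4.7, i.e. μ(μ-λ) ≥ λ²/4.7
μ² - 12.1μ - 146.41/4.7 ≥ 0  →  μ² - 12.1μ - 31.151064 ≥ 0
Quadratic formula (positive root): μ = [λ + √(λ² + 4×31.151064)]/2
Discriminant: 146.41 + 4×31.151064 = 271.0143, √271.0143 = 16.46251
μ ≥ (12.1 + 16.46251)/2 = 14.2813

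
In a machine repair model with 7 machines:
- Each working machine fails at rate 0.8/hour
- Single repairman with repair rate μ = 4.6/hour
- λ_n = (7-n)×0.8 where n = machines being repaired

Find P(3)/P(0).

P(3)/P(0) = ∏_{i=0}^{3-1} λ_i/μ_{i+1}
= (7-0)×0.8/4.6 × (7-1)×0.8/4.6 × (7-2)×0.8/4.6
= 1.1046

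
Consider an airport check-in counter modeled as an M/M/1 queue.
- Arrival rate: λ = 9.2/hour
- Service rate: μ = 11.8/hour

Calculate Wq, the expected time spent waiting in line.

First, compute utilization: ρ = λ/μ = 9.2/11.8 = 0.7797
For M/M/1: Wq = λ/(μ(μ-λ))
Wq = 9.2/(11.8 × (11.8-9.2))
Wq = 9.2/(11.8 × 2.60)
Wq = 0.2999 hours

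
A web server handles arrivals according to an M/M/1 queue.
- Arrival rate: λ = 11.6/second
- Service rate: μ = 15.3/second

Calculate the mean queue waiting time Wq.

First, compute utilization: ρ = λ/μ = 11.6/15.3 = 0.7582
For M/M/1: Wq = λ/(μ(μ-λ))
Wq = 11.6/(15.3 × (15.3-11.6))
Wq = 11.6/(15.3 × 3.70)
Wq = 0.2049 seconds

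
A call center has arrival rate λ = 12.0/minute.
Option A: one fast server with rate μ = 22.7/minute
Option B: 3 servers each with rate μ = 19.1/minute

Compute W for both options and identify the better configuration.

Option A: single server μ = 22.7 (M/M/1)
  ρ_A = 12.0/22.7 = 0.5286
  W_A = 1/(μ-λ) = 1/(22.7-12.0) = 1/10.70 = 0.09346

Option B: 3 servers μ = 19.1 (M/M/3)
  ρ_B = λ/(cμ) = 12.0/(3×19.1) = 0.2094
  Offered load a = λ/μ = cρ = 12.0/19.1 = 0.6283
  P₀ = [ Σₙ₌₀^2 aⁿ/n! + a^3/(3!(1-ρ)) ]⁻¹
  Σ = a^0/0! + a^1/1! + a^2/2! = 1.0000 + 0.62827 + 0.19736 = 1.8256
  a^3/(3!(1-ρ)) = 0.2480/(6 × 0.7906) = 0.05228
  P₀ = 1/(1.8256 + 0.05228) = 0.5325
  Lq = P₀·a^3·ρ / (3!(1-ρ)²) = 0.53250 × 0.24800 × 0.20942 / (6 × 0.62501) = 0.007375
  Wq_B = Lq/λ = 0.007375/12.0 = 0.0006146
  W_B = Wq_B + 1/μ = 0.0006146 + 0.05236 = 0.05297

Since W_B = 0.05297 < W_A = 0.09346, Option B (multiple servers) has the shorter time in system.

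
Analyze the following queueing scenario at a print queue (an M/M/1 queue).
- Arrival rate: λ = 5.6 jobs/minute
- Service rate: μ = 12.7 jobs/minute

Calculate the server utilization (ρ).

Server utilization: ρ = λ/μ
ρ = 5.6/12.7 = 0.4409
The server is busy 44.09% of the time.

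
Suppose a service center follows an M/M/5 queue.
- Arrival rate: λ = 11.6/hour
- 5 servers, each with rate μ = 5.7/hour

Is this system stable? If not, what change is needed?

Stability requires ρ = λ/(cμ) < 1
ρ = 11.6/(5 × 5.7) = 11.6/28.50 = 0.4070
Since 0.4070 < 1, the system is STABLE.
The servers are busy 40.70% of the time.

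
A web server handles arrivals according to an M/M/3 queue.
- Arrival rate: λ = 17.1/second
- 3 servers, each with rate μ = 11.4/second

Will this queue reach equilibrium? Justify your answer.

Stability requires ρ = λ/(cμ) < 1
ρ = 17.1/(3 × 11.4) = 17.1/34.20 = 0.5000
Since 0.5000 < 1, the system is STABLE.
The servers are busy 50.00% of the time.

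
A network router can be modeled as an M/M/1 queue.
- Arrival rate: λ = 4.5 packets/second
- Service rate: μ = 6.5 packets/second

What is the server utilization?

Server utilization: ρ = λ/μ
ρ = 4.5/6.5 = 0.6923
The server is busy 69.23% of the time.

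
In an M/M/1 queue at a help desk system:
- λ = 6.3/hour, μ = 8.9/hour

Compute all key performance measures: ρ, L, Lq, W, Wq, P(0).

Step 1: ρ = λ/μ = 6.3/8.9 = 0.7079
Step 2: L = λ/(μ-λ) = 6.3/2.60 = 2.4231
Step 3: Lq = λ²/(μ(μ-λ)) = 39.69/(8.9×2.60) = 1.7152
Step 4: W = 1/(μ-λ) = 1/2.60 = 0.38462
Step 5: Wq = λ/(μ(μ-λ)) = 6.3/(8.9×2.60) = 0.2723
Step 6: P(0) = 1-ρ = 0.2921
Verify: L = λW = 6.3×0.38462 = 2.4231 ✔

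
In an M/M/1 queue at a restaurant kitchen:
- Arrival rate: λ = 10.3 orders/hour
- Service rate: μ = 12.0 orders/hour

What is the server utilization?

Server utilization: ρ = λ/μ
ρ = 10.3/12.0 = 0.8583
The server is busy 85.83% of the time.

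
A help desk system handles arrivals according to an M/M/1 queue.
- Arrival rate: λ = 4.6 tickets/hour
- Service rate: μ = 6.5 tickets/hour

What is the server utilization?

Server utilization: ρ = λ/μ
ρ = 4.6/6.5 = 0.7077
The server is busy 70.77% of the time.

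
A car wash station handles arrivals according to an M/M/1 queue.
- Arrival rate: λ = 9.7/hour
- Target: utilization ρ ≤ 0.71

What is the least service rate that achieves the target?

ρ = λ/μ, so μ = λ/ρ
μ ≥ 9.7/0.71 = 13.6620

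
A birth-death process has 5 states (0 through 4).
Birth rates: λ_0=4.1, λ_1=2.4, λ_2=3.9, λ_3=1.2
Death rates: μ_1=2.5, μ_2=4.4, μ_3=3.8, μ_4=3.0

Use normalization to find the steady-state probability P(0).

Ratios P(n)/P(0) = (λ₀···λₙ₋₁)/(μ₁···μₙ):
P(1)/P(0) = (4.1)/(2.5) = 1.6400
P(2)/P(0) = (4.1×2.4)/(2.5×4.4) = 0.89455
P(3)/P(0) = (4.1×2.4×3.9)/(2.5×4.4×3.8) = 0.91809
P(4)/P(0) = (4.1×2.4×3.9×1.2)/(2.5×4.4×3.8×3.0) = 0.36723

Normalization: ∑ P(n) = 1
P(0) × (1.0000 + 1.6400 + 0.89455 + 0.91809 + 0.36723) = 1
P(0) × 4.8199 = 1
P(0) = 1/4.8199 = 0.2075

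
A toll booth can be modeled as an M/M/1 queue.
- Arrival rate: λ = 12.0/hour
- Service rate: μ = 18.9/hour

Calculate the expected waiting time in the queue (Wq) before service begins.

First, compute utilization: ρ = λ/μ = 12.0/18.9 = 0.6349
For M/M/1: Wq = λ/(μ(μ-λ))
Wq = 12.0/(18.9 × (18.9-12.0))
Wq = 12.0/(18.9 × 6.90)
Wq = 0.09202 hours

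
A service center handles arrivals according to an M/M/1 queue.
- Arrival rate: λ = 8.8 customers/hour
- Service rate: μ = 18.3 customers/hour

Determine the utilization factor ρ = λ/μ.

Server utilization: ρ = λ/μ
ρ = 8.8/18.3 = 0.4809
The server is busy 48.09% of the time.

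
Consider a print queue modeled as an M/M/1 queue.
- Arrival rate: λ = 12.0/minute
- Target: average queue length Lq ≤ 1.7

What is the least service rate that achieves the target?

For M/M/1: Lq = λ²/(μ(μ-λ))
Need Lq ≤ 1.7, i.e. μ(μ-λ) ≥ λ²/1.7
μ² - 12.0μ - 144.00/1.7 ≥ 0  →  μ² - 12.0μ - 84.70588 ≥ 0
Quadratic formula (positive root): μ = [λ + √(λ² + 4×84.70588)]/2
Discriminant: 144.00 + 4×84.70588 = 482.8235, √482.8235 = 21.9732
μ ≥ (12.0 + 21.9732)/2 = 16.9866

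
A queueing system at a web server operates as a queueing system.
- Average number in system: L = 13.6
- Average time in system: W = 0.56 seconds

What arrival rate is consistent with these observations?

Little's Law: L = λW, so λ = L/W
λ = 13.6/0.56 = 24.2857 requests/second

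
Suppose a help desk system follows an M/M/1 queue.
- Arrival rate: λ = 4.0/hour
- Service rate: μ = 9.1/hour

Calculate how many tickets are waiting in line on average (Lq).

ρ = λ/μ = 4.0/9.1 = 0.4396
For M/M/1: Lq = λ²/(μ(μ-λ))
Lq = 16.00/(9.1 × 5.10)
Lq = 0.3448 tickets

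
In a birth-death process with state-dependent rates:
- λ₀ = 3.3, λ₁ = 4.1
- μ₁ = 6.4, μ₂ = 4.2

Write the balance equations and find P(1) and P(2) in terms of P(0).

Balance equations:
State 0: λ₀P₀ = μ₁P₁ → P₁ = (λ₀/μ₁)P₀ = (3.3/6.4)P₀ = 0.5156P₀
State 1: P₂ = (λ₀λ₁)/(μ₁μ₂)P₀ = (3.3×4.1)/(6.4×4.2)P₀ = 0.5033P₀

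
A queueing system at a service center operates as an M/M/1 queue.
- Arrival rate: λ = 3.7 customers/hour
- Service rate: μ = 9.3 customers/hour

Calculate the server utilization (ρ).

Server utilization: ρ = λ/μ
ρ = 3.7/9.3 = 0.3978
The server is busy 39.78% of the time.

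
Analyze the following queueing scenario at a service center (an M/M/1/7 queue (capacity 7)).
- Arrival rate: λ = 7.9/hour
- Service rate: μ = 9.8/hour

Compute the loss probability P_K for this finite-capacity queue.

ρ = λ/μ = 7.9/9.8 = 0.806122
P₀ = (1-ρ)/(1-ρ^(K+1)) = (1-0.806122)/(1-0.806122^8) = 0.1939/0.8217 = 0.2360
P_K = P₀×ρ^K = 0.2360 × 0.806122^7 = 0.2360 × 0.2212 = 0.05220
Blocking probability = 5.22%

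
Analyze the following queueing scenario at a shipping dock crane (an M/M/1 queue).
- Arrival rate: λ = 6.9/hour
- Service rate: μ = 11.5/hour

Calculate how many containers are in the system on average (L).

ρ = λ/μ = 6.9/11.5 = 0.6000
For M/M/1: L = λ/(μ-λ)
L = 6.9/(11.5-6.9) = 6.9/4.60
L = 1.5000 containers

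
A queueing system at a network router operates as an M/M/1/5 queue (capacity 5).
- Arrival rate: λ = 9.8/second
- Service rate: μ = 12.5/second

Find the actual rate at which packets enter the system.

ρ = λ/μ = 9.8/12.5 = 0.7840
P₀ = (1-ρ)/(1-ρ^(K+1)) = (1-0.7840)/(1-0.7840^6) = 0.2160/0.7678 = 0.2813
P_K = P₀×ρ^K = 0.28133 × 0.7840^5 = 0.28133 × 0.29620 = 0.08333
λ_eff = λ(1-P_K) = 9.8 × (1 - 0.08333) = 9.8 × 0.91667 = 8.9834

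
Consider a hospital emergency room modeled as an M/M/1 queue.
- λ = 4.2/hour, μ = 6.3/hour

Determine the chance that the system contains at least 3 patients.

ρ = λ/μ = 4.2/6.3 = 0.6667
P(N ≥ n) = ρⁿ
P(N ≥ 3) = 0.6667^3
P(N ≥ 3) = 0.2963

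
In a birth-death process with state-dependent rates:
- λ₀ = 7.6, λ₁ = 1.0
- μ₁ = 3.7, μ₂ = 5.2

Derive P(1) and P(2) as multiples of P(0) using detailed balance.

Balance equations:
State 0: λ₀P₀ = μ₁P₁ → P₁ = (λ₀/μ₁)P₀ = (7.6/3.7)P₀ = 2.0541P₀
State 1: P₂ = (λ₀λ₁)/(μ₁μ₂)P₀ = (7.6×1.0)/(3.7×5.2)P₀ = 0.3950P₀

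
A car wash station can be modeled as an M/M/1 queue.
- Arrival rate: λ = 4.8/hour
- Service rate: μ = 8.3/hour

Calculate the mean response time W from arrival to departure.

First, compute utilization: ρ = λ/μ = 4.8/8.3 = 0.5783
For M/M/1: W = 1/(μ-λ)
W = 1/(8.3-4.8) = 1/3.50
W = 0.2857 hours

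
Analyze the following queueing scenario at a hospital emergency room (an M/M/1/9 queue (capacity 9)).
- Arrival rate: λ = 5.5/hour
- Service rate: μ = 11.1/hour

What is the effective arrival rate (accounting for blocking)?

ρ = λ/μ = 5.5/11.1 = 0.495495
P₀ = (1-ρ)/(1-ρ^(K+1)) = (1-0.495495)/(1-0.495495^10) = 0.5045/0.9991 = 0.5050
P_K = P₀×ρ^K = 0.50496 × 0.495495^9 = 0.50496 × 0.0018003 = 0.0009091
λ_eff = λ(1-P_K) = 5.5 × (1 - 0.0009091) = 5.5 × 0.9991 = 5.4950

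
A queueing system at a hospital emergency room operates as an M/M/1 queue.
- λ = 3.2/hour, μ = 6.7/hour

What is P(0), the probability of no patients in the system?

ρ = λ/μ = 3.2/6.7 = 0.4776
P(0) = 1 - ρ = 1 - 0.4776 = 0.5224
The server is idle 52.24% of the time.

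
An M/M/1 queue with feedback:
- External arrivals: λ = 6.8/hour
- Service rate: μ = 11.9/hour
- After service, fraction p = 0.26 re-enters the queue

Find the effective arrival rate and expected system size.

Effective arrival rate: λ_eff = λ/(1-p) = 6.8/(1-0.26) = 6.8/0.74 = 9.1892
ρ = λ_eff/μ = 9.1892/11.9 = 0.7722
L = ρ/(1-ρ) = 0.7722/(1-0.7722) = 3.3898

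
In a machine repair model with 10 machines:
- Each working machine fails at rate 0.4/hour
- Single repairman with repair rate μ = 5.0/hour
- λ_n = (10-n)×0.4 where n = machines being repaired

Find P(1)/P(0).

P(1)/P(0) = ∏_{i=0}^{1-1} λ_i/μ_{i+1}
= (10-0)×0.4/5.0
= 0.8000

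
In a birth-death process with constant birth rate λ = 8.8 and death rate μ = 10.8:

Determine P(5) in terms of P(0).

For constant rates: P(n)/P(0) = (λ/μ)^n
P(5)/P(0) = (8.8/10.8)^5 = 0.81481^5 = 0.3592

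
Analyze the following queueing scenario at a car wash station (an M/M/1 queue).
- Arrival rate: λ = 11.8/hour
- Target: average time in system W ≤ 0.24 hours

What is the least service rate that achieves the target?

For M/M/1: W = 1/(μ-λ)
Need W ≤ 0.24, so 1/(μ-λ) ≤ 0.24
μ - λ ≥ 1/0.24 = 4.1667
μ ≥ 11.8 + 4.1667 = 15.9667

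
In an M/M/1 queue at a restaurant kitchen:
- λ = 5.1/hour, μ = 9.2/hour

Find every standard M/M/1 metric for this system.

Step 1: ρ = λ/μ = 5.1/9.2 = 0.5543
Step 2: L = λ/(μ-λ) = 5.1/4.10 = 1.2439
Step 3: Lq = λ²/(μ(μ-λ)) = 26.01/(9.2×4.10) = 0.6896
Step 4: W = 1/(μ-λ) = 1/4.10 = 0.2439
Step 5: Wq = λ/(μ(μ-λ)) = 5.1/(9.2×4.10) = 0.1352
Step 6: P(0) = 1-ρ = 0.4457
Verify: L = λW = 5.1×0.2439 = 1.2439 ✔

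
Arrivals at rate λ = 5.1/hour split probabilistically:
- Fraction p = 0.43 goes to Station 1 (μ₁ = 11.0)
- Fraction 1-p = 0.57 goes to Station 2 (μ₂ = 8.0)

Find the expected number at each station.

Effective rates: λ₁ = 5.1×0.43 = 2.193, λ₂ = 5.1×0.57 = 2.907
Station 1: ρ₁ = 2.193/11.0 = 0.19936, L₁ = ρ₁/(1-ρ₁) = 0.19936/(1-0.19936) = 0.2490
Station 2: ρ₂ = 2.907/8.0 = 0.3634, L₂ = ρ₂/(1-ρ₂) = 0.3634/(1-0.3634) = 0.5708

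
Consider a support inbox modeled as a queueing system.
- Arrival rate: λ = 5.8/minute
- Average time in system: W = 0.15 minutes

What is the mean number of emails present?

Little's Law: L = λW
L = 5.8 × 0.15 = 0.8700 emails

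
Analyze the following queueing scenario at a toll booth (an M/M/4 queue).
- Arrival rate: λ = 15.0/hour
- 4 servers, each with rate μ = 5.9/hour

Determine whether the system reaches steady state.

Stability requires ρ = λ/(cμ) < 1
ρ = 15.0/(4 × 5.9) = 15.0/23.60 = 0.6356
Since 0.6356 < 1, the system is STABLE.
The servers are busy 63.56% of the time.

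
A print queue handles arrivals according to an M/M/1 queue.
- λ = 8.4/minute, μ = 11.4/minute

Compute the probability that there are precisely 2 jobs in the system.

ρ = λ/μ = 8.4/11.4 = 0.7368
P(n) = (1-ρ)ρⁿ
P(2) = (1-0.7368) × 0.7368^2
P(2) = 0.2632 × 0.5429
P(2) = 0.1429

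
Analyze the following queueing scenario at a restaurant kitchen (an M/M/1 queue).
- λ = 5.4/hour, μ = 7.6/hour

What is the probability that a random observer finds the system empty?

ρ = λ/μ = 5.4/7.6 = 0.7105
P(0) = 1 - ρ = 1 - 0.7105 = 0.2895
The server is idle 28.95% of the time.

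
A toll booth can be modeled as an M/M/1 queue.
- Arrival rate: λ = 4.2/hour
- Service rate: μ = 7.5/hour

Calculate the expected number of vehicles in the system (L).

ρ = λ/μ = 4.2/7.5 = 0.5600
For M/M/1: L = λ/(μ-λ)
L = 4.2/(7.5-4.2) = 4.2/3.30
L = 1.2727 vehicles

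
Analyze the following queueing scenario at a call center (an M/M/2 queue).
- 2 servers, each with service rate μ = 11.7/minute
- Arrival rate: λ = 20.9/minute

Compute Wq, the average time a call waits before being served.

Traffic intensity: ρ = λ/(cμ) = 20.9/(2×11.7) = 0.8932
Since ρ = 0.8932 < 1, system is stable.
Offered load a = λ/μ = cρ = 20.9/11.7 = 1.7863
P₀ = [ Σₙ₌₀^1 aⁿ/n! + a^2/(2!(1-ρ)) ]⁻¹
Σ = a^0/0! + a^1/1! = 1.0000 + 1.7863 = 2.7863
a^2/(2!(1-ρ)) = 3.190956/(2 × 0.1068376) = 14.9337
P₀ = 1/(2.7863 + 14.9337) = 0.05643
Lq = P₀·a^2·ρ / (2!(1-ρ)²) = 0.05643341 × 3.190956 × 0.8931624 / (2 × 0.01141427) = 7.0455
Wq = Lq/λ = 7.0455/20.9 = 0.3371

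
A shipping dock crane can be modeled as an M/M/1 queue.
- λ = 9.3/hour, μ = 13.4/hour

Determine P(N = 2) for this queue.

ρ = λ/μ = 9.3/13.4 = 0.6940
P(n) = (1-ρ)ρⁿ
P(2) = (1-0.6940) × 0.6940^2
P(2) = 0.3060 × 0.4816
P(2) = 0.1474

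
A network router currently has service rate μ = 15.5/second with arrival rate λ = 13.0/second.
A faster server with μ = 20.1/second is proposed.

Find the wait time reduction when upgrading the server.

System 1: ρ₁ = 13.0/15.5 = 0.8387, W₁ = 1/(15.5-13.0) = 0.40000
System 2: ρ₂ = 13.0/20.1 = 0.6468, W₂ = 1/(20.1-13.0) = 0.14085
Improvement: (W₁-W₂)/W₁ = (0.40000-0.14085)/0.40000 = 64.79%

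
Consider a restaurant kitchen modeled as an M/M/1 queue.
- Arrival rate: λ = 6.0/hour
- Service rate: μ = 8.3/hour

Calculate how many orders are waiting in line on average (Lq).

ρ = λ/μ = 6.0/8.3 = 0.7229
For M/M/1: Lq = λ²/(μ(μ-λ))
Lq = 36.00/(8.3 × 2.30)
Lq = 1.8858 orders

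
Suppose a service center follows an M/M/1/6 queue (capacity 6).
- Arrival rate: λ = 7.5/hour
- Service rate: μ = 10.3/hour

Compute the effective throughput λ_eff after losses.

ρ = λ/μ = 7.5/10.3 = 0.728155
P₀ = (1-ρ)/(1-ρ^(K+1)) = (1-0.728155)/(1-0.728155^7) = 0.2718/0.8915 = 0.3049
P_K = P₀×ρ^K = 0.30494 × 0.728155^6 = 0.30494 × 0.14905 = 0.04545
λ_eff = λ(1-P_K) = 7.5 × (1 - 0.04545) = 7.5 × 0.95455 = 7.1591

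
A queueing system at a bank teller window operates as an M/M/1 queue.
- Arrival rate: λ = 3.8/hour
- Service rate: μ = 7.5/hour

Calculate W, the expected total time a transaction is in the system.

First, compute utilization: ρ = λ/μ = 3.8/7.5 = 0.5067
For M/M/1: W = 1/(μ-λ)
W = 1/(7.5-3.8) = 1/3.70
W = 0.2703 hours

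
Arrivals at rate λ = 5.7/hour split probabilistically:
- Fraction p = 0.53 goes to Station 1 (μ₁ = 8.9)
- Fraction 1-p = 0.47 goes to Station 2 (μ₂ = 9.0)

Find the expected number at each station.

Effective rates: λ₁ = 5.7×0.53 = 3.021, λ₂ = 5.7×0.47 = 2.679
Station 1: ρ₁ = 3.021/8.9 = 0.33944, L₁ = ρ₁/(1-ρ₁) = 0.33944/(1-0.33944) = 0.5139
Station 2: ρ₂ = 2.679/9.0 = 0.29767, L₂ = ρ₂/(1-ρ₂) = 0.29767/(1-0.29767) = 0.4238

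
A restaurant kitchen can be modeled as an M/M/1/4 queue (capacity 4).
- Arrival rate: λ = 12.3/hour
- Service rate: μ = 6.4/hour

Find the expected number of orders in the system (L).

ρ = λ/μ = 12.3/6.4 = 1.9219
P₀ = (1-ρ)/(1-ρ^(K+1)) = (1-1.9219)/(1-1.9219^5) = -0.9219/-25.2213 = 0.03655
P_K = P₀×ρ^K = 0.03655 × 1.9219^4 = 0.03655 × 13.6434 = 0.4987
L = ρ[1 - (K+1)ρ^K + Kρ^(K+1)] / [(1-ρ)(1-ρ^(K+1))]
L = 1.9219 × (1 - 5×13.6434 + 4×26.2213) / ((1 - 1.9219) × (1 - 26.2213)) = 3.1135 orders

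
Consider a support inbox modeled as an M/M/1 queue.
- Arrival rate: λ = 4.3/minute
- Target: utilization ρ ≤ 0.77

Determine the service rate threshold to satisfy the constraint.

ρ = λ/μ, so μ = λ/ρ
μ ≥ 4.3/0.77 = 5.5844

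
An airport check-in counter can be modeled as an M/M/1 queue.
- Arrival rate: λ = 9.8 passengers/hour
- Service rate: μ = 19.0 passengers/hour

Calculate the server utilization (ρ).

Server utilization: ρ = λ/μ
ρ = 9.8/19.0 = 0.5158
The server is busy 51.58% of the time.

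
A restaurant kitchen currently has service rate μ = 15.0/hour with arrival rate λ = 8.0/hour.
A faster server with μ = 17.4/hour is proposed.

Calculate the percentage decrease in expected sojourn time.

System 1: ρ₁ = 8.0/15.0 = 0.5333, W₁ = 1/(15.0-8.0) = 0.142857
System 2: ρ₂ = 8.0/17.4 = 0.4598, W₂ = 1/(17.4-8.0) = 0.106383
Improvement: (W₁-W₂)/W₁ = (0.142857-0.106383)/0.142857 = 25.53%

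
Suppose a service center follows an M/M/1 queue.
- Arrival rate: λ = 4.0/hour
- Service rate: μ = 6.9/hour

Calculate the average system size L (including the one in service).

ρ = λ/μ = 4.0/6.9 = 0.5797
For M/M/1: L = λ/(μ-λ)
L = 4.0/(6.9-4.0) = 4.0/2.90
L = 1.3793 customers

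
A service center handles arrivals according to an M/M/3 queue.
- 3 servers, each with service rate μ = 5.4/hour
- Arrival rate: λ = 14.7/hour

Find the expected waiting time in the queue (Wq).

Traffic intensity: ρ = λ/(cμ) = 14.7/(3×5.4) = 0.9074
Since ρ = 0.9074 < 1, system is stable.
Offered load a = λ/μ = cρ = 14.7/5.4 = 2.7222
P₀ = [ Σₙ₌₀^2 aⁿ/n! + a^3/(3!(1-ρ)) ]⁻¹
Σ = a^0/0! + a^1/1! + a^2/2! = 1.00000 + 2.72222 + 3.70525 = 7.4275
a^3/(3!(1-ρ)) = 20.1730/(6 × 0.0925926) = 36.3114
P₀ = 1/(7.4275 + 36.3114) = 0.02286
Lq = P₀·a^3·ρ / (3!(1-ρ)²) = 0.022863 × 20.1730 × 0.90741 / (6 × 0.0085734) = 8.1358
Wq = Lq/λ = 8.1358/14.7 = 0.5535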